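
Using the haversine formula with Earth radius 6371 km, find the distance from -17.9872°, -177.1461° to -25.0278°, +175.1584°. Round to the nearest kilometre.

1116 km

Δλ = 175.1584 − -177.1461 = 352.3045°; wrapped into (−180°, 180°]: -7.6955°.
Δφ = -25.0278 − -17.9872 = -7.0406°.
a = sin²(Δφ/2) + cos φ₁ · cos φ₂ · sin²(Δλ/2) = 0.007651.
c = 2·atan2(√a, √(1−a)) = 0.17517 rad → d = 6371·c ≈ 1115.98 km.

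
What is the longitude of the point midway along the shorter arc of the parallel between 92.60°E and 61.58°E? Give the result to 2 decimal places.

Signed shortest Δλ from +92.60° to +61.58° is -31.02°.
Midpoint longitude = +92.60° + (-31.02°)/2 = +92.60° − 15.51° = +77.09°.

77.09°E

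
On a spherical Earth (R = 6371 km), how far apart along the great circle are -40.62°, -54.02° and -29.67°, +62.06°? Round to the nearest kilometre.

Δλ = 62.06 − -54.02 = 116.08°.
Δφ = -29.67 − -40.62 = 10.95°.
a = sin²(Δφ/2) + cos φ₁ · cos φ₂ · sin²(Δλ/2) = 0.483839.
c = 2·atan2(√a, √(1−a)) = 1.53847 rad → d = 6371·c ≈ 9801.58 km.

9802 km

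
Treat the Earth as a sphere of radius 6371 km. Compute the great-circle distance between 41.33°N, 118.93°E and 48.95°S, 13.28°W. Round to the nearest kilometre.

Δλ = -13.28 − 118.93 = -132.21°.
Δφ = -48.95 − 41.33 = -90.28°.
a = sin²(Δφ/2) + cos φ₁ · cos φ₂ · sin²(Δλ/2) = 0.914672.
c = 2·atan2(√a, √(1−a)) = 2.54873 rad → d = 6371·c ≈ 16237.96 km.

16238 km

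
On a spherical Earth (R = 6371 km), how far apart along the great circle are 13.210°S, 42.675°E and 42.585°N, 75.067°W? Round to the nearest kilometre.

13258 km

Δλ = -75.067 − 42.675 = -117.742°.
Δφ = 42.585 − -13.210 = 55.795°.
a = sin²(Δφ/2) + cos φ₁ · cos φ₂ · sin²(Δλ/2) = 0.744148.
c = 2·atan2(√a, √(1−a)) = 2.08093 rad → d = 6371·c ≈ 13257.62 km.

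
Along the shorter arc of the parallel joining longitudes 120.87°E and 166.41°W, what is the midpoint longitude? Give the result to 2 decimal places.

Signed shortest Δλ from +120.87° to -166.41° is +72.72°.
Midpoint longitude = +120.87° + (+72.72°)/2 = +120.87° + 36.36° = +157.23°.
(The naïve average (+120.87 + -166.41)/2 = -22.77° is on the wrong side of the globe.)

157.23°E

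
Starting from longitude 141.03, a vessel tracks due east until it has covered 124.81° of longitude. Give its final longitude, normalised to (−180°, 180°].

-94.16°

Start at +141.03°; shift +124.81° → +265.84°.
+265.84° lies outside (−180°, 180°]; subtract 360° → -94.16°.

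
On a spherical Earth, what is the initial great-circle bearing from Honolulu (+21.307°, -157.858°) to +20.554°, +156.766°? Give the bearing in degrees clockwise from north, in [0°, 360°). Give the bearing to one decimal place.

Δλ = 156.766 − -157.858 = 314.624°; wrapped into (−180°, 180°]: -45.376°.
θ = atan2( sin Δλ · cos φ₂ , cos φ₁ · sin φ₂ − sin φ₁ · cos φ₂ · cos Δλ )
  = atan2(-0.66642, 0.08809) = -82.470° → normalised to [0°, 360°): 277.530°.

277.5°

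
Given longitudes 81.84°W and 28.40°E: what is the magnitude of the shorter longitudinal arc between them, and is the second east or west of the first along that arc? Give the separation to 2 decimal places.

110.24° east

Raw difference: 28.40 − -81.84 = 110.24°.
Normalise into (−180°, 180°]: 110.24° stays 110.24°.
Positive ⇒ the second point lies to the east; separation 110.24°.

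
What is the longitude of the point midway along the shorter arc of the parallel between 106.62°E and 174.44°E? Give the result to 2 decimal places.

Signed shortest Δλ from +106.62° to +174.44° is +67.82°.
Midpoint longitude = +106.62° + (+67.82°)/2 = +106.62° + 33.91° = +140.53°.

140.53°E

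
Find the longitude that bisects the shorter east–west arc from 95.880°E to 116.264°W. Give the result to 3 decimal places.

169.808°E

Signed shortest Δλ from +95.880° to -116.264° is +147.856°.
Midpoint longitude = +95.880° + (+147.856°)/2 = +95.880° + 73.928° = +169.808°.
(The naïve average (+95.880 + -116.264)/2 = -10.192° is on the wrong side of the globe.)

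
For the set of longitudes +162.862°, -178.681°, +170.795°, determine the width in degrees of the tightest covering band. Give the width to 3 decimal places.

Sort the longitudes: -178.681°, +162.862°, +170.795°.
Eastward gaps between consecutive values (wrapping around): 341.543°, 7.933°, 10.524°.
Largest gap = 341.543° ⇒ minimal covering band is its complement: 360° − 341.543° = 18.457°.
Band runs from +162.862° eastward to -178.681°, crossing the antimeridian.

18.457°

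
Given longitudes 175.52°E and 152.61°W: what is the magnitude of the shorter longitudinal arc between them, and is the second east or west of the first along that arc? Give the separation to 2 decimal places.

31.87° east

Raw difference: -152.61 − 175.52 = -328.13°.
Normalise into (−180°, 180°]: -328.13° + 360° = 31.87°.
Positive ⇒ the second point lies to the east; separation 31.87°.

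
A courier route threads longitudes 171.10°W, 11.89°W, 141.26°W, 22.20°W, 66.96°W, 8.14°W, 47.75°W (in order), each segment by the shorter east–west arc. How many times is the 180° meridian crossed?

Leg 1: -171.10° → -11.89°, shortest Δλ = 159.21° (east) — does not cross 180°.
Leg 2: -11.89° → -141.26°, shortest Δλ = -129.37° (west) — does not cross 180°.
Leg 3: -141.26° → -22.20°, shortest Δλ = 119.06° (east) — does not cross 180°.
Leg 4: -22.20° → -66.96°, shortest Δλ = -44.76° (west) — does not cross 180°.
Leg 5: -66.96° → -8.14°, shortest Δλ = 58.82° (east) — does not cross 180°.
Leg 6: -8.14° → -47.75°, shortest Δλ = -39.61° (west) — does not cross 180°.
Total crossings: 0.

0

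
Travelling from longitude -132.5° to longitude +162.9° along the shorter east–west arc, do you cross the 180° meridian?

Yes

Naïve |162.9 − -132.5| = 295.4° > 180°, so the shorter arc goes the other way round — across 180°.
Signed shortest Δλ = ((162.9 − -132.5 + 180) mod 360) − 180 = -64.6°.
Going west by 64.6° from -132.5° passes through 180° before reaching +162.9°.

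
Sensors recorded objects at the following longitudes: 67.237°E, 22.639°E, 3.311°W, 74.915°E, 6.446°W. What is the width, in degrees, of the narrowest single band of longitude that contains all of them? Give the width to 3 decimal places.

81.361°

Sort the longitudes: -6.446°, -3.311°, +22.639°, +67.237°, +74.915°.
Eastward gaps between consecutive values (wrapping around): 3.135°, 25.950°, 44.598°, 7.678°, 278.639°.
Largest gap = 278.639° ⇒ minimal covering band is its complement: 360° − 278.639° = 81.361°.
Band runs from -6.446° eastward to +74.915°.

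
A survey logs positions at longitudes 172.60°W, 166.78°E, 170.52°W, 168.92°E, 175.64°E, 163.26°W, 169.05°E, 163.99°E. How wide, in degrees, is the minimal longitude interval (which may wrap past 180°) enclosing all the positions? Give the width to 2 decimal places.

Sort the longitudes: -172.60°, -170.52°, -163.26°, +163.99°, +166.78°, +168.92°, +169.05°, +175.64°.
Eastward gaps between consecutive values (wrapping around): 2.08°, 7.26°, 327.25°, 2.79°, 2.14°, 0.13°, 6.59°, 11.76°.
Largest gap = 327.25° ⇒ minimal covering band is its complement: 360° − 327.25° = 32.75°.
Band runs from +163.99° eastward to -163.26°, crossing the antimeridian.

32.75°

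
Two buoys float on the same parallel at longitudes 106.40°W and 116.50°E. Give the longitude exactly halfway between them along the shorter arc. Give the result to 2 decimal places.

174.95°W

Signed shortest Δλ from -106.40° to +116.50° is -137.10°.
Midpoint longitude = -106.40° + (-137.10°)/2 = -106.40° − 68.55° = -174.95°.
(The naïve average (-106.40 + +116.50)/2 = 5.05° is on the wrong side of the globe.)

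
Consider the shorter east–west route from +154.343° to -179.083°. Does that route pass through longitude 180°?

Naïve |-179.083 − 154.343| = 333.426° > 180°, so the shorter arc goes the other way round — across 180°.
Signed shortest Δλ = ((-179.083 − 154.343 + 180) mod 360) − 180 = 26.574°.
Going east by 26.574° from +154.343° passes through 180° before reaching -179.083°.

Yes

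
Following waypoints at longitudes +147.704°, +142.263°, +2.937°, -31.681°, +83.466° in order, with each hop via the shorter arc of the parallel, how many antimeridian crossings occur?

Leg 1: +147.704° → +142.263°, shortest Δλ = -5.441° (west) — does not cross 180°.
Leg 2: +142.263° → +2.937°, shortest Δλ = -139.326° (west) — does not cross 180°.
Leg 3: +2.937° → -31.681°, shortest Δλ = -34.618° (west) — does not cross 180°.
Leg 4: -31.681° → +83.466°, shortest Δλ = 115.147° (east) — does not cross 180°.
Total crossings: 0.

0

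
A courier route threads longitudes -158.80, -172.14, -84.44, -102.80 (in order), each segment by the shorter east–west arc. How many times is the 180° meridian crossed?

Leg 1: -158.80° → -172.14°, shortest Δλ = -13.34° (west) — does not cross 180°.
Leg 2: -172.14° → -84.44°, shortest Δλ = 87.7° (east) — does not cross 180°.
Leg 3: -84.44° → -102.80°, shortest Δλ = -18.36° (west) — does not cross 180°.
Total crossings: 0.

0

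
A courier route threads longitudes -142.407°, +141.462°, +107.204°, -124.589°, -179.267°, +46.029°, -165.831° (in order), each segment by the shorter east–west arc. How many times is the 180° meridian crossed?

4

Leg 1: -142.407° → +141.462°, shortest Δλ = -76.131° (west) — crosses 180°.
Leg 2: +141.462° → +107.204°, shortest Δλ = -34.258° (west) — does not cross 180°.
Leg 3: +107.204° → -124.589°, shortest Δλ = 128.207° (east) — crosses 180°.
Leg 4: -124.589° → -179.267°, shortest Δλ = -54.678° (west) — does not cross 180°.
Leg 5: -179.267° → +46.029°, shortest Δλ = -134.704° (west) — crosses 180°.
Leg 6: +46.029° → -165.831°, shortest Δλ = 148.14° (east) — crosses 180°.
Total crossings: 4.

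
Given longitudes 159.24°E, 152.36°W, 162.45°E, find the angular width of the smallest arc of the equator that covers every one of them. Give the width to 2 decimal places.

48.40°

Sort the longitudes: -152.36°, +159.24°, +162.45°.
Eastward gaps between consecutive values (wrapping around): 311.60°, 3.21°, 45.19°.
Largest gap = 311.60° ⇒ minimal covering band is its complement: 360° − 311.60° = 48.40°.
Band runs from +159.24° eastward to -152.36°, crossing the antimeridian.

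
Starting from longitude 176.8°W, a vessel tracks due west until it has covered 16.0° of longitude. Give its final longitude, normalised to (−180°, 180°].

167.2°E

Start at -176.8°; shift −16.0° → -192.8°.
-192.8° lies outside (−180°, 180°]; add 360° → +167.2°.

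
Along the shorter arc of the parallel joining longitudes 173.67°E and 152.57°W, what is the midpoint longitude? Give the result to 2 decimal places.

169.45°W

Signed shortest Δλ from +173.67° to -152.57° is +33.76°.
Midpoint longitude = +173.67° + (+33.76°)/2 = +173.67° + 16.88° = +190.55°.
Normalise into (−180°, 180°]: -169.45°.
(The naïve average (+173.67 + -152.57)/2 = 10.55° is on the wrong side of the globe.)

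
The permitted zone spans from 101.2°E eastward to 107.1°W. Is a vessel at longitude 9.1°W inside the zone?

Band width going east from +101.2° to -107.1°: ((-107.1 − 101.2) mod 360) = 151.7°.
Offset of -9.1° east of the west edge: ((-9.1 − 101.2) mod 360) = 249.7°.
249.7° > 151.7° ⇒ outside.

No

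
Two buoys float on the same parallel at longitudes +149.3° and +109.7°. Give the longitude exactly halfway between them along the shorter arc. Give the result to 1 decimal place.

+129.5°

Signed shortest Δλ from +149.3° to +109.7° is -39.6°.
Midpoint longitude = +149.3° + (-39.6°)/2 = +149.3° − 19.8° = +129.5°.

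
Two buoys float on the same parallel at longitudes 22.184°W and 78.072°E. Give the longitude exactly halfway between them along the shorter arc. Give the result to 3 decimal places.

Signed shortest Δλ from -22.184° to +78.072° is +100.256°.
Midpoint longitude = -22.184° + (+100.256°)/2 = -22.184° + 50.128° = +27.944°.

27.944°E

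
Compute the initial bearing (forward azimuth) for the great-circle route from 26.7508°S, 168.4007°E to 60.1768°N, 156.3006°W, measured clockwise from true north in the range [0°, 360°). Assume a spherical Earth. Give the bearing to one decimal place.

Δλ = -156.3006 − 168.4007 = -324.7013°; wrapped into (−180°, 180°]: 35.2987°.
θ = atan2( sin Δλ · cos φ₂ , cos φ₁ · sin φ₂ − sin φ₁ · cos φ₂ · cos Δλ )
  = atan2(0.28737, 0.95741) = 16.708° → normalised to [0°, 360°): 16.708°.

16.7°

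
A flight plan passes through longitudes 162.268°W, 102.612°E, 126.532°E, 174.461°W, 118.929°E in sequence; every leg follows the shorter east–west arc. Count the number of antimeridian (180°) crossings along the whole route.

3

Leg 1: -162.268° → +102.612°, shortest Δλ = -95.12° (west) — crosses 180°.
Leg 2: +102.612° → +126.532°, shortest Δλ = 23.92° (east) — does not cross 180°.
Leg 3: +126.532° → -174.461°, shortest Δλ = 59.007° (east) — crosses 180°.
Leg 4: -174.461° → +118.929°, shortest Δλ = -66.61° (west) — crosses 180°.
Total crossings: 3.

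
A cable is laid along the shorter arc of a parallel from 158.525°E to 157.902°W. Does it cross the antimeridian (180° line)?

Yes

Naïve |-157.902 − 158.525| = 316.427° > 180°, so the shorter arc goes the other way round — across 180°.
Signed shortest Δλ = ((-157.902 − 158.525 + 180) mod 360) − 180 = 43.573°.
Going east by 43.573° from +158.525° passes through 180° before reaching -157.902°.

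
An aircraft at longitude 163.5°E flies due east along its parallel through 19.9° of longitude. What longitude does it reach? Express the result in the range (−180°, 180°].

Start at +163.5°; shift +19.9° → +183.4°.
+183.4° lies outside (−180°, 180°]; subtract 360° → -176.6°.

176.6°W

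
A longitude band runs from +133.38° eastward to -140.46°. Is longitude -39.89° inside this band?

Band width going east from +133.38° to -140.46°: ((-140.46 − 133.38) mod 360) = 86.16°.
Offset of -39.89° east of the west edge: ((-39.89 − 133.38) mod 360) = 186.73°.
186.73° > 86.16° ⇒ outside.

No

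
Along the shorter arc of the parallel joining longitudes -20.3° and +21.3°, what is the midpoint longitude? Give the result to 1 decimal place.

+0.5°

Signed shortest Δλ from -20.3° to +21.3° is +41.6°.
Midpoint longitude = -20.3° + (+41.6°)/2 = -20.3° + 20.8° = +0.5°.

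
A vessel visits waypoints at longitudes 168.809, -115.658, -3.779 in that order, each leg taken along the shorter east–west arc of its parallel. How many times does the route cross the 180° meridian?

1

Leg 1: +168.809° → -115.658°, shortest Δλ = 75.533° (east) — crosses 180°.
Leg 2: -115.658° → -3.779°, shortest Δλ = 111.879° (east) — does not cross 180°.
Total crossings: 1.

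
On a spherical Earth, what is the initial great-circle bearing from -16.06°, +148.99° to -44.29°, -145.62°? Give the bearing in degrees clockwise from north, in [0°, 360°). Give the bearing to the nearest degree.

132°

Δλ = -145.62 − 148.99 = -294.61°; wrapped into (−180°, 180°]: 65.39°.
θ = atan2( sin Δλ · cos φ₂ , cos φ₁ · sin φ₂ − sin φ₁ · cos φ₂ · cos Δλ )
  = atan2(0.65079, -0.58857) = 132.126° → normalised to [0°, 360°): 132.126°.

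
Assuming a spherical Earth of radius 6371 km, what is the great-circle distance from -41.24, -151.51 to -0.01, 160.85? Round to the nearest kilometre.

Δλ = 160.85 − -151.51 = 312.36°; wrapped into (−180°, 180°]: -47.64°.
Δφ = -0.01 − -41.24 = 41.23°.
a = sin²(Δφ/2) + cos φ₁ · cos φ₂ · sin²(Δλ/2) = 0.246614.
c = 2·atan2(√a, √(1−a)) = 1.03936 rad → d = 6371·c ≈ 6621.76 km.

6622 km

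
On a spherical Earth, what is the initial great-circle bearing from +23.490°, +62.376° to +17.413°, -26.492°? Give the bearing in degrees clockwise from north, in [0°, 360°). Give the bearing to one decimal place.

285.6°

Δλ = -26.492 − 62.376 = -88.868°.
θ = atan2( sin Δλ · cos φ₂ , cos φ₁ · sin φ₂ − sin φ₁ · cos φ₂ · cos Δλ )
  = atan2(-0.95399, 0.26694) = -74.367° → normalised to [0°, 360°): 285.633°.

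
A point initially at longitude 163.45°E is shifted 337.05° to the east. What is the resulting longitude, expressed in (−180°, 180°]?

140.50°E

Start at +163.45°; shift +337.05° → +500.50°.
+500.50° lies outside (−180°, 180°]; subtract 360° → +140.50°.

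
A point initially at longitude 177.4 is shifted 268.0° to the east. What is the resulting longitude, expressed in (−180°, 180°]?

+85.4°

Start at +177.4°; shift +268.0° → +445.4°.
+445.4° lies outside (−180°, 180°]; subtract 360° → +85.4°.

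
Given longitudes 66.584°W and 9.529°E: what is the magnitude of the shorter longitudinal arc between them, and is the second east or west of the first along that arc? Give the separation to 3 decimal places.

76.113° east

Raw difference: 9.529 − -66.584 = 76.113°.
Normalise into (−180°, 180°]: 76.113° stays 76.113°.
Positive ⇒ the second point lies to the east; separation 76.113°.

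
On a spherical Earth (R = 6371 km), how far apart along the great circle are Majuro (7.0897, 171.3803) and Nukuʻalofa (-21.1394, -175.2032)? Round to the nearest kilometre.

3464 km

Δλ = -175.2032 − 171.3803 = -346.5835°; wrapped into (−180°, 180°]: 13.4165°.
Δφ = -21.1394 − 7.0897 = -28.2291°.
a = sin²(Δφ/2) + cos φ₁ · cos φ₂ · sin²(Δλ/2) = 0.072098.
c = 2·atan2(√a, √(1−a)) = 0.54369 rad → d = 6371·c ≈ 3463.87 km.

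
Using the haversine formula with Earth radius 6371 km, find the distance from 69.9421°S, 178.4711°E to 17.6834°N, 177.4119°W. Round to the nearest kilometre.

Δλ = -177.4119 − 178.4711 = -355.8830°; wrapped into (−180°, 180°]: 4.1170°.
Δφ = 17.6834 − -69.9421 = 87.6255°.
a = sin²(Δφ/2) + cos φ₁ · cos φ₂ · sin²(Δλ/2) = 0.479706.
c = 2·atan2(√a, √(1−a)) = 1.53020 rad → d = 6371·c ≈ 9748.89 km.

9749 km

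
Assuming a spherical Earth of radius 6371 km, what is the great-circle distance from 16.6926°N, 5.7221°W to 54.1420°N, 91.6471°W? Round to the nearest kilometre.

8248 km

Δλ = -91.6471 − -5.7221 = -85.9250°.
Δφ = 54.1420 − 16.6926 = 37.4494°.
a = sin²(Δφ/2) + cos φ₁ · cos φ₂ · sin²(Δλ/2) = 0.363665.
c = 2·atan2(√a, √(1−a)) = 1.29463 rad → d = 6371·c ≈ 8248.08 km.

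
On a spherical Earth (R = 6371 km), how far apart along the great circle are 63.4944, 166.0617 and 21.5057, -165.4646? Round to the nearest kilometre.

5129 km

Δλ = -165.4646 − 166.0617 = -331.5263°; wrapped into (−180°, 180°]: 28.4737°.
Δφ = 21.5057 − 63.4944 = -41.9887°.
a = sin²(Δφ/2) + cos φ₁ · cos φ₂ · sin²(Δλ/2) = 0.153475.
c = 2·atan2(√a, √(1−a)) = 0.80508 rad → d = 6371·c ≈ 5129.19 km.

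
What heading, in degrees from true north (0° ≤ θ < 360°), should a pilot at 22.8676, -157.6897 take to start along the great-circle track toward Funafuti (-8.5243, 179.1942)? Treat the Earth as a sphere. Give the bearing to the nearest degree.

Δλ = 179.1942 − -157.6897 = 336.8839°; wrapped into (−180°, 180°]: -23.1161°.
θ = atan2( sin Δλ · cos φ₂ , cos φ₁ · sin φ₂ − sin φ₁ · cos φ₂ · cos Δλ )
  = atan2(-0.38826, -0.49003) = -141.610° → normalised to [0°, 360°): 218.390°.

218°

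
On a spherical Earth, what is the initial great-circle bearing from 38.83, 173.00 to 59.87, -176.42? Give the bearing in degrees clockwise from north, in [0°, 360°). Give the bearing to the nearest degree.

Δλ = -176.42 − 173.00 = -349.42°; wrapped into (−180°, 180°]: 10.58°.
θ = atan2( sin Δλ · cos φ₂ , cos φ₁ · sin φ₂ − sin φ₁ · cos φ₂ · cos Δλ )
  = atan2(0.09216, 0.36437) = 14.195° → normalised to [0°, 360°): 14.195°.

14°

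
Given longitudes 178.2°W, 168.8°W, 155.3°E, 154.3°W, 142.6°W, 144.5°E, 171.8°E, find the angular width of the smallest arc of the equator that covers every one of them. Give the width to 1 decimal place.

72.9°

Sort the longitudes: -178.2°, -168.8°, -154.3°, -142.6°, +144.5°, +155.3°, +171.8°.
Eastward gaps between consecutive values (wrapping around): 9.4°, 14.5°, 11.7°, 287.1°, 10.8°, 16.5°, 10.0°.
Largest gap = 287.1° ⇒ minimal covering band is its complement: 360° − 287.1° = 72.9°.
Band runs from +144.5° eastward to -142.6°, crossing the antimeridian.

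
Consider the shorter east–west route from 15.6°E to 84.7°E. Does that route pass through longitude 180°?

No

Signed shortest Δλ = ((84.7 − 15.6 + 180) mod 360) − 180 = 69.1°.
Going east by 69.1° from +15.6° reaches +84.7° without touching 180°.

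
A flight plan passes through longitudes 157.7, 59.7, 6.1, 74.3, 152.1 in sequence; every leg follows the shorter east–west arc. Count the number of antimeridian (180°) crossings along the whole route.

0

Leg 1: +157.7° → +59.7°, shortest Δλ = -98.0° (west) — does not cross 180°.
Leg 2: +59.7° → +6.1°, shortest Δλ = -53.6° (west) — does not cross 180°.
Leg 3: +6.1° → +74.3°, shortest Δλ = 68.2° (east) — does not cross 180°.
Leg 4: +74.3° → +152.1°, shortest Δλ = 77.8° (east) — does not cross 180°.
Total crossings: 0.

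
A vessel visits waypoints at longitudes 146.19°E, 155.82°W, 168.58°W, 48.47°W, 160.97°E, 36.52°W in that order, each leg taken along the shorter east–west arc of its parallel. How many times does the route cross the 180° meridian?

Leg 1: +146.19° → -155.82°, shortest Δλ = 57.99° (east) — crosses 180°.
Leg 2: -155.82° → -168.58°, shortest Δλ = -12.76° (west) — does not cross 180°.
Leg 3: -168.58° → -48.47°, shortest Δλ = 120.11° (east) — does not cross 180°.
Leg 4: -48.47° → +160.97°, shortest Δλ = -150.56° (west) — crosses 180°.
Leg 5: +160.97° → -36.52°, shortest Δλ = 162.51° (east) — crosses 180°.
Total crossings: 3.

3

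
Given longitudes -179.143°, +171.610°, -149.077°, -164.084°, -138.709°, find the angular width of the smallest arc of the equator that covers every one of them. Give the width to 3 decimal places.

49.681°

Sort the longitudes: -179.143°, -164.084°, -149.077°, -138.709°, +171.610°.
Eastward gaps between consecutive values (wrapping around): 15.059°, 15.007°, 10.368°, 310.319°, 9.247°.
Largest gap = 310.319° ⇒ minimal covering band is its complement: 360° − 310.319° = 49.681°.
Band runs from +171.610° eastward to -138.709°, crossing the antimeridian.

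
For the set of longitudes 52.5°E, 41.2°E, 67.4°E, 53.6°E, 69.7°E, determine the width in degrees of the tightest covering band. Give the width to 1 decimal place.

28.5°

Sort the longitudes: +41.2°, +52.5°, +53.6°, +67.4°, +69.7°.
Eastward gaps between consecutive values (wrapping around): 11.3°, 1.1°, 13.8°, 2.3°, 331.5°.
Largest gap = 331.5° ⇒ minimal covering band is its complement: 360° − 331.5° = 28.5°.
Band runs from +41.2° eastward to +69.7°.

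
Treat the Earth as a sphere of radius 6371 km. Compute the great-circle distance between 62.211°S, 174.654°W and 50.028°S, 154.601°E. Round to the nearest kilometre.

2303 km

Δλ = 154.601 − -174.654 = 329.255°; wrapped into (−180°, 180°]: -30.745°.
Δφ = -50.028 − -62.211 = 12.183°.
a = sin²(Δφ/2) + cos φ₁ · cos φ₂ · sin²(Δλ/2) = 0.032308.
c = 2·atan2(√a, √(1−a)) = 0.36145 rad → d = 6371·c ≈ 2302.82 km.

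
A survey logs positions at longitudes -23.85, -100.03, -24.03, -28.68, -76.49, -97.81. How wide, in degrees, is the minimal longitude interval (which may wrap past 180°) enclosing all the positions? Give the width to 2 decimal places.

Sort the longitudes: -100.03°, -97.81°, -76.49°, -28.68°, -24.03°, -23.85°.
Eastward gaps between consecutive values (wrapping around): 2.22°, 21.32°, 47.81°, 4.65°, 0.18°, 283.82°.
Largest gap = 283.82° ⇒ minimal covering band is its complement: 360° − 283.82° = 76.18°.
Band runs from -100.03° eastward to -23.85°.

76.18°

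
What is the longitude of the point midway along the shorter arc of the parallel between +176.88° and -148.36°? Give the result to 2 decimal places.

Signed shortest Δλ from +176.88° to -148.36° is +34.76°.
Midpoint longitude = +176.88° + (+34.76°)/2 = +176.88° + 17.38° = +194.26°.
Normalise into (−180°, 180°]: -165.74°.
(The naïve average (+176.88 + -148.36)/2 = 14.26° is on the wrong side of the globe.)

-165.74°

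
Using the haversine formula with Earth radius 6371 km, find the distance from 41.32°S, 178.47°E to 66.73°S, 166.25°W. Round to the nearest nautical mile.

1608 nmi

Δλ = -166.25 − 178.47 = -344.72°; wrapped into (−180°, 180°]: 15.28°.
Δφ = -66.73 − -41.32 = -25.41°.
a = sin²(Δφ/2) + cos φ₁ · cos φ₂ · sin²(Δλ/2) = 0.053614.
c = 2·atan2(√a, √(1−a)) = 0.46734 rad → d = 6371·c ≈ 2977.40 km ≈ 1607.67 nmi.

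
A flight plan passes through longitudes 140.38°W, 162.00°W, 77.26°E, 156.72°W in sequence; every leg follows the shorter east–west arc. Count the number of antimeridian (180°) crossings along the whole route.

2

Leg 1: -140.38° → -162.00°, shortest Δλ = -21.62° (west) — does not cross 180°.
Leg 2: -162.00° → +77.26°, shortest Δλ = -120.74° (west) — crosses 180°.
Leg 3: +77.26° → -156.72°, shortest Δλ = 126.02° (east) — crosses 180°.
Total crossings: 2.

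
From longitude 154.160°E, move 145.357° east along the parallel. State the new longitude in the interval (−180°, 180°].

Start at +154.160°; shift +145.357° → +299.517°.
+299.517° lies outside (−180°, 180°]; subtract 360° → -60.483°.

60.483°W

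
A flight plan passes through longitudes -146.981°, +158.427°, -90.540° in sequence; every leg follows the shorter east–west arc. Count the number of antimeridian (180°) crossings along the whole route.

2

Leg 1: -146.981° → +158.427°, shortest Δλ = -54.592° (west) — crosses 180°.
Leg 2: +158.427° → -90.540°, shortest Δλ = 111.033° (east) — crosses 180°.
Total crossings: 2.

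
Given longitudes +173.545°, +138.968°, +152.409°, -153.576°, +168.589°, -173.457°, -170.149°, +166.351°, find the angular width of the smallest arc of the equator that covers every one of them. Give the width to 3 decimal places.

67.456°

Sort the longitudes: -173.457°, -170.149°, -153.576°, +138.968°, +152.409°, +166.351°, +168.589°, +173.545°.
Eastward gaps between consecutive values (wrapping around): 3.308°, 16.573°, 292.544°, 13.441°, 13.942°, 2.238°, 4.956°, 12.998°.
Largest gap = 292.544° ⇒ minimal covering band is its complement: 360° − 292.544° = 67.456°.
Band runs from +138.968° eastward to -153.576°, crossing the antimeridian.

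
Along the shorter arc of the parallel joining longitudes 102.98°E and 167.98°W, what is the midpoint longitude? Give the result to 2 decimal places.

147.50°E

Signed shortest Δλ from +102.98° to -167.98° is +89.04°.
Midpoint longitude = +102.98° + (+89.04°)/2 = +102.98° + 44.52° = +147.50°.
(The naïve average (+102.98 + -167.98)/2 = -32.5° is on the wrong side of the globe.)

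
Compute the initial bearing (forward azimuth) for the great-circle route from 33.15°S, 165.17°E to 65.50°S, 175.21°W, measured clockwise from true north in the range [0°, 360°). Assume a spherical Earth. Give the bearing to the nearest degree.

166°

Δλ = -175.21 − 165.17 = -340.38°; wrapped into (−180°, 180°]: 19.62°.
θ = atan2( sin Δλ · cos φ₂ , cos φ₁ · sin φ₂ − sin φ₁ · cos φ₂ · cos Δλ )
  = atan2(0.13925, -0.54826) = 165.749° → normalised to [0°, 360°): 165.749°.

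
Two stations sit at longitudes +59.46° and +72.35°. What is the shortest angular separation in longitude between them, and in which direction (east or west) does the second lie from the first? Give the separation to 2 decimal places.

Raw difference: 72.35 − 59.46 = 12.89°.
Normalise into (−180°, 180°]: 12.89° stays 12.89°.
Positive ⇒ the second point lies to the east; separation 12.89°.

12.89° east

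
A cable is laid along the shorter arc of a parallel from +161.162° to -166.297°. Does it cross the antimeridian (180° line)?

Yes

Naïve |-166.297 − 161.162| = 327.459° > 180°, so the shorter arc goes the other way round — across 180°.
Signed shortest Δλ = ((-166.297 − 161.162 + 180) mod 360) − 180 = 32.541°.
Going east by 32.541° from +161.162° passes through 180° before reaching -166.297°.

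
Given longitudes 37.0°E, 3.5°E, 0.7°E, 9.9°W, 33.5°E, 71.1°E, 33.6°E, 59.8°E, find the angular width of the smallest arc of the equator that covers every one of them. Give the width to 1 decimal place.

81.0°

Sort the longitudes: -9.9°, +0.7°, +3.5°, +33.5°, +33.6°, +37.0°, +59.8°, +71.1°.
Eastward gaps between consecutive values (wrapping around): 10.6°, 2.8°, 30.0°, 0.1°, 3.4°, 22.8°, 11.3°, 279.0°.
Largest gap = 279.0° ⇒ minimal covering band is its complement: 360° − 279.0° = 81.0°.
Band runs from -9.9° eastward to +71.1°.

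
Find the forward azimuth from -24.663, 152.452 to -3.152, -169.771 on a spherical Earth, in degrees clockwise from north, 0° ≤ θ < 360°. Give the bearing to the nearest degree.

65°

Δλ = -169.771 − 152.452 = -322.223°; wrapped into (−180°, 180°]: 37.777°.
θ = atan2( sin Δλ · cos φ₂ , cos φ₁ · sin φ₂ − sin φ₁ · cos φ₂ · cos Δλ )
  = atan2(0.61166, 0.27935) = 65.454° → normalised to [0°, 360°): 65.454°.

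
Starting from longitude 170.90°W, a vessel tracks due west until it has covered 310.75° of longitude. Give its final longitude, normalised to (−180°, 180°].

Start at -170.90°; shift −310.75° → -481.65°.
-481.65° lies outside (−180°, 180°]; add 360° → -121.65°.

121.65°W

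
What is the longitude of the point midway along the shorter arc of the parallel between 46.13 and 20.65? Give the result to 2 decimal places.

+33.39°

Signed shortest Δλ from +46.13° to +20.65° is -25.48°.
Midpoint longitude = +46.13° + (-25.48°)/2 = +46.13° − 12.74° = +33.39°.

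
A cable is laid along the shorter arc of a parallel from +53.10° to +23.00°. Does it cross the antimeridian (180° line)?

Signed shortest Δλ = ((23.00 − 53.10 + 180) mod 360) − 180 = -30.1°.
Going west by 30.1° from +53.10° reaches +23.00° without touching 180°.

No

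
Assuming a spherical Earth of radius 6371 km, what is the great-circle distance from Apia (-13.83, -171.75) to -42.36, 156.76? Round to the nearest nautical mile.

2365 nmi

Δλ = 156.76 − -171.75 = 328.51°; wrapped into (−180°, 180°]: -31.49°.
Δφ = -42.36 − -13.83 = -28.53°.
a = sin²(Δφ/2) + cos φ₁ · cos φ₂ · sin²(Δλ/2) = 0.113549.
c = 2·atan2(√a, √(1−a)) = 0.68740 rad → d = 6371·c ≈ 4379.40 km ≈ 2364.68 nmi.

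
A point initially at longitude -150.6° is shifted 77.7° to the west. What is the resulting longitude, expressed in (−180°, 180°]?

+131.7°

Start at -150.6°; shift −77.7° → -228.3°.
-228.3° lies outside (−180°, 180°]; add 360° → +131.7°.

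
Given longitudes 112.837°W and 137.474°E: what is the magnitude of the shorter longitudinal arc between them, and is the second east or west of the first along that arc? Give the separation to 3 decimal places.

Raw difference: 137.474 − -112.837 = 250.311°.
Normalise into (−180°, 180°]: 250.311° − 360° = -109.689°.
Negative ⇒ the second point lies to the west; separation 109.689°.

109.689° west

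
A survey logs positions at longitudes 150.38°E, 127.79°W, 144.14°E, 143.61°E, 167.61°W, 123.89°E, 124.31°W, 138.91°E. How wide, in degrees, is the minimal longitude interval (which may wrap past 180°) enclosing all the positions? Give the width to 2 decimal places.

Sort the longitudes: -167.61°, -127.79°, -124.31°, +123.89°, +138.91°, +143.61°, +144.14°, +150.38°.
Eastward gaps between consecutive values (wrapping around): 39.82°, 3.48°, 248.20°, 15.02°, 4.70°, 0.53°, 6.24°, 42.01°.
Largest gap = 248.20° ⇒ minimal covering band is its complement: 360° − 248.20° = 111.80°.
Band runs from +123.89° eastward to -124.31°, crossing the antimeridian.

111.80°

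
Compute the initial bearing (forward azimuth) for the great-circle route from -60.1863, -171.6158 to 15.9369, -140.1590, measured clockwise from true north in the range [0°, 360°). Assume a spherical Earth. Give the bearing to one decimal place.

Δλ = -140.1590 − -171.6158 = 31.4568°.
θ = atan2( sin Δλ · cos φ₂ , cos φ₁ · sin φ₂ − sin φ₁ · cos φ₂ · cos Δλ )
  = atan2(0.50180, 0.84820) = 30.609° → normalised to [0°, 360°): 30.609°.

30.6°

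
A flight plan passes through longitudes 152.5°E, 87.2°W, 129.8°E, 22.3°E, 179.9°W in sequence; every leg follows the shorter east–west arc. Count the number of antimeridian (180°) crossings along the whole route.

3

Leg 1: +152.5° → -87.2°, shortest Δλ = 120.3° (east) — crosses 180°.
Leg 2: -87.2° → +129.8°, shortest Δλ = -143.0° (west) — crosses 180°.
Leg 3: +129.8° → +22.3°, shortest Δλ = -107.5° (west) — does not cross 180°.
Leg 4: +22.3° → -179.9°, shortest Δλ = 157.8° (east) — crosses 180°.
Total crossings: 3.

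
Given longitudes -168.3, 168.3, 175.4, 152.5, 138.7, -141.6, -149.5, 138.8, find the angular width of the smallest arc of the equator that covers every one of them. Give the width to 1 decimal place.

Sort the longitudes: -168.3°, -149.5°, -141.6°, +138.7°, +138.8°, +152.5°, +168.3°, +175.4°.
Eastward gaps between consecutive values (wrapping around): 18.8°, 7.9°, 280.3°, 0.1°, 13.7°, 15.8°, 7.1°, 16.3°.
Largest gap = 280.3° ⇒ minimal covering band is its complement: 360° − 280.3° = 79.7°.
Band runs from +138.7° eastward to -141.6°, crossing the antimeridian.

79.7°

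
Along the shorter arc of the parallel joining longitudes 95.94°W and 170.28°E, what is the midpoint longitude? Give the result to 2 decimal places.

Signed shortest Δλ from -95.94° to +170.28° is -93.78°.
Midpoint longitude = -95.94° + (-93.78°)/2 = -95.94° − 46.89° = -142.83°.
(The naïve average (-95.94 + +170.28)/2 = 37.17° is on the wrong side of the globe.)

142.83°W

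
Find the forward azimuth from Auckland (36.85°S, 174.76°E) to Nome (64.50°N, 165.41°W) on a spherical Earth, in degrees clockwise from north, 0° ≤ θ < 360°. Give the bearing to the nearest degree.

9°

Δλ = -165.41 − 174.76 = -340.17°; wrapped into (−180°, 180°]: 19.83°.
θ = atan2( sin Δλ · cos φ₂ , cos φ₁ · sin φ₂ − sin φ₁ · cos φ₂ · cos Δλ )
  = atan2(0.14604, 0.96513) = 8.605° → normalised to [0°, 360°): 8.605°.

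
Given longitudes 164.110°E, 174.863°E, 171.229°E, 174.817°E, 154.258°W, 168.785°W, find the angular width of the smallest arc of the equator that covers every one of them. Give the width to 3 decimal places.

41.632°

Sort the longitudes: -168.785°, -154.258°, +164.110°, +171.229°, +174.817°, +174.863°.
Eastward gaps between consecutive values (wrapping around): 14.527°, 318.368°, 7.119°, 3.588°, 0.046°, 16.352°.
Largest gap = 318.368° ⇒ minimal covering band is its complement: 360° − 318.368° = 41.632°.
Band runs from +164.110° eastward to -154.258°, crossing the antimeridian.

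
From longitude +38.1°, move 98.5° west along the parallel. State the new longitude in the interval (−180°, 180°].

Start at +38.1°; shift −98.5° → -60.4°.
-60.4° already lies in (−180°, 180°].

-60.4°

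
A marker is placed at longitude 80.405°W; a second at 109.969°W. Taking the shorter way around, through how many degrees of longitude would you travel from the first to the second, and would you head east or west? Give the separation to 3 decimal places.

Raw difference: -109.969 − -80.405 = -29.564°.
Normalise into (−180°, 180°]: -29.564° stays -29.564°.
Negative ⇒ the second point lies to the west; separation 29.564°.

29.564° west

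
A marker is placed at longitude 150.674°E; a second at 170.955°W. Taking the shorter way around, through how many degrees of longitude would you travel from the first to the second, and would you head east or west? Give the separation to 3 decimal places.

38.371° east

Raw difference: -170.955 − 150.674 = -321.629°.
Normalise into (−180°, 180°]: -321.629° + 360° = 38.371°.
Positive ⇒ the second point lies to the east; separation 38.371°.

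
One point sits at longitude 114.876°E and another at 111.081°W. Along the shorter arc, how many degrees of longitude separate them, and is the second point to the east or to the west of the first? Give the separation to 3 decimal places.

Raw difference: -111.081 − 114.876 = -225.957°.
Normalise into (−180°, 180°]: -225.957° + 360° = 134.043°.
Positive ⇒ the second point lies to the east; separation 134.043°.

134.043° east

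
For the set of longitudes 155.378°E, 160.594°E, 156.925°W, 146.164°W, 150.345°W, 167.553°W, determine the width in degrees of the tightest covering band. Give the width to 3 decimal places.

58.458°

Sort the longitudes: -167.553°, -156.925°, -150.345°, -146.164°, +155.378°, +160.594°.
Eastward gaps between consecutive values (wrapping around): 10.628°, 6.580°, 4.181°, 301.542°, 5.216°, 31.853°.
Largest gap = 301.542° ⇒ minimal covering band is its complement: 360° − 301.542° = 58.458°.
Band runs from +155.378° eastward to -146.164°, crossing the antimeridian.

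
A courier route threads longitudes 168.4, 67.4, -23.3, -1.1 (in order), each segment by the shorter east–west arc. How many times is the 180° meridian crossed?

Leg 1: +168.4° → +67.4°, shortest Δλ = -101.0° (west) — does not cross 180°.
Leg 2: +67.4° → -23.3°, shortest Δλ = -90.7° (west) — does not cross 180°.
Leg 3: -23.3° → -1.1°, shortest Δλ = 22.2° (east) — does not cross 180°.
Total crossings: 0.

0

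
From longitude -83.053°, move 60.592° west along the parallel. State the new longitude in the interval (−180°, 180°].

-143.645°

Start at -83.053°; shift −60.592° → -143.645°.
-143.645° already lies in (−180°, 180°].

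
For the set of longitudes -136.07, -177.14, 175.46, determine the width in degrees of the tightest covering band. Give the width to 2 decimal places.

Sort the longitudes: -177.14°, -136.07°, +175.46°.
Eastward gaps between consecutive values (wrapping around): 41.07°, 311.53°, 7.40°.
Largest gap = 311.53° ⇒ minimal covering band is its complement: 360° − 311.53° = 48.47°.
Band runs from +175.46° eastward to -136.07°, crossing the antimeridian.

48.47°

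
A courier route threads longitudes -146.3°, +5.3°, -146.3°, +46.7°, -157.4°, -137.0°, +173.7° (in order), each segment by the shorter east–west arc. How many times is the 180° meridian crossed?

Leg 1: -146.3° → +5.3°, shortest Δλ = 151.6° (east) — does not cross 180°.
Leg 2: +5.3° → -146.3°, shortest Δλ = -151.6° (west) — does not cross 180°.
Leg 3: -146.3° → +46.7°, shortest Δλ = -167.0° (west) — crosses 180°.
Leg 4: +46.7° → -157.4°, shortest Δλ = 155.9° (east) — crosses 180°.
Leg 5: -157.4° → -137.0°, shortest Δλ = 20.4° (east) — does not cross 180°.
Leg 6: -137.0° → +173.7°, shortest Δλ = -49.3° (west) — crosses 180°.
Total crossings: 3.

3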